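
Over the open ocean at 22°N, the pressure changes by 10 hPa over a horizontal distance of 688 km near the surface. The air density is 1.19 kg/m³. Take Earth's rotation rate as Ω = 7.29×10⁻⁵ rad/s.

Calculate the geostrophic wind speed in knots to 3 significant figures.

43.5 knots

Coriolis parameter at 22°N:
f = 2Ω sin φ = 2 × 7.29×10⁻⁵ × sin 22° = 5.46×10⁻⁵ s⁻¹
Pressure gradient: |∂P/∂n| = 1000 Pa / 688000 m = 1.45×10⁻³ Pa/m
Geostrophic balance (pressure-gradient force = Coriolis force):
V_g = (1/(fρ)) |∂P/∂n| = 1.45×10⁻³ / (5.46×10⁻⁵ × 1.19) = 22.4 m/s
Converting: 22.4 m/s × 1.944 = 43.5 knots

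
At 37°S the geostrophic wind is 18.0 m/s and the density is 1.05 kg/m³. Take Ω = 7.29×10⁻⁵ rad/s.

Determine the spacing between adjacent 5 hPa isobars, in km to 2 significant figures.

Coriolis parameter at 37°S:
f = 2Ω sin φ = 2 × 7.29×10⁻⁵ × sin 37° = 8.77×10⁻⁵ s⁻¹
Geostrophic balance rearranged: |∂P/∂n| = f ρ V_g
|∂P/∂n| = 8.77×10⁻⁵ × 1.05 × 18.0 = 1.66×10⁻³ Pa/m
Isobar spacing: Δn = ΔP/|∂P/∂n| = 500 Pa / 1.66×10⁻³ Pa/m = 301500 m ≈ 300 km

300 km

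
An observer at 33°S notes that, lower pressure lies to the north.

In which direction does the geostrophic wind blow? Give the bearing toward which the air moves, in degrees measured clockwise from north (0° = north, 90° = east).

The pressure-gradient force points toward the north (bearing 000°).
Geostrophic balance: in the Southern Hemisphere the Coriolis force deflects motion to the left, so the geostrophic wind blows 90° to the left of the pressure-gradient force (low pressure on the right).
Rotating 000° by 90° counterclockwise gives 270° — the wind blows toward the west.

270°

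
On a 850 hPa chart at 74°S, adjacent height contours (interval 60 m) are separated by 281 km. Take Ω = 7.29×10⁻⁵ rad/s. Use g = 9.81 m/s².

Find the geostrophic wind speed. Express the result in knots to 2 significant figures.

Coriolis parameter at 74°S:
f = 2Ω sin φ = 2 × 7.29×10⁻⁵ × sin 74° = 1.40×10⁻⁴ s⁻¹
Height gradient: |∂Z/∂n| = 60 m / 281000 m = 2.14×10⁻⁴
On a pressure surface, geostrophic balance gives V_g = (g/f)|∂Z/∂n|:
V_g = 9.81 × 2.14×10⁻⁴ / 1.40×10⁻⁴ = 14.9 m/s
Converting: 14.9 m/s × 1.944 = 29 knots

29 knots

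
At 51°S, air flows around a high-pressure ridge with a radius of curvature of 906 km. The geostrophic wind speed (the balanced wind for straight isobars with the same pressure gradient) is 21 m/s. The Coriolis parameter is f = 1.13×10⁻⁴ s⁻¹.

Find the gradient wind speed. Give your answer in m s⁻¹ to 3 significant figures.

Around a high, pressure-gradient force acts outward with centrifugal, so Coriolis balances both:
fV = (1/ρ)|∂P/∂n| + V²/R  →  V² − fR·V + fR·V_g = 0
With fR = 1.13×10⁻⁴ × 906×10³ m = 102 m/s:
V = [fR − √((fR)² − 4 fR V_g)]/2 = [102 − √(102² − 4×102×21)]/2 = 29.5 m/s
Supergeostrophic (V > V_g = 21 m/s), as expected around a high.

29.5 m s⁻¹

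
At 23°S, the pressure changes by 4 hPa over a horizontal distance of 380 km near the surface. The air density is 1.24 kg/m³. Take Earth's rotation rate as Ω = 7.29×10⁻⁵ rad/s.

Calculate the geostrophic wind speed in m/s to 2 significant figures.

Coriolis parameter at 23°S:
f = 2Ω sin φ = 2 × 7.29×10⁻⁵ × sin 23° = 5.70×10⁻⁵ s⁻¹
Pressure gradient: |∂P/∂n| = 400 Pa / 380000 m = 1.05×10⁻³ Pa/m
Geostrophic balance (pressure-gradient force = Coriolis force):
V_g = (1/(fρ)) |∂P/∂n| = 1.05×10⁻³ / (5.70×10⁻⁵ × 1.24) = 14.9 m/s

15 m/s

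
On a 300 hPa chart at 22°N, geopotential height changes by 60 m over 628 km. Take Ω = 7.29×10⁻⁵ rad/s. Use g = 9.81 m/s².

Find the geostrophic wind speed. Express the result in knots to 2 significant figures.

Coriolis parameter at 22°N:
f = 2Ω sin φ = 2 × 7.29×10⁻⁵ × sin 22° = 5.46×10⁻⁵ s⁻¹
Height gradient: |∂Z/∂n| = 60 m / 628000 m = 9.55×10⁻⁵
On a pressure surface, geostrophic balance gives V_g = (g/f)|∂Z/∂n|:
V_g = 9.81 × 9.55×10⁻⁵ / 5.46×10⁻⁵ = 17.2 m/s
Converting: 17.2 m/s × 1.944 = 33 knots

33 knots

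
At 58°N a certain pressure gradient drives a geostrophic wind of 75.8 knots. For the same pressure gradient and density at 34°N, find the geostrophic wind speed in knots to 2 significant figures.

110 knots

With the same pressure gradient and density, V_g ∝ 1/f ∝ 1/sin φ.
V₂ = V₁ · sin φ₁ / sin φ₂ = 75.8 × sin 58° / sin 34°
V₂ = 75.8 × 0.8480/0.5592 = 110 knots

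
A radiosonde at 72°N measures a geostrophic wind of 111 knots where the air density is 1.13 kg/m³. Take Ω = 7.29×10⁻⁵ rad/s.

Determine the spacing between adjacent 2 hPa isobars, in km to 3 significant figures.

22.4 km

Coriolis parameter at 72°N:
f = 2Ω sin φ = 2 × 7.29×10⁻⁵ × sin 72° = 1.39×10⁻⁴ s⁻¹
Wind speed in SI: 111 knots = 57.1 m/s
Geostrophic balance rearranged: |∂P/∂n| = f ρ V_g
|∂P/∂n| = 1.39×10⁻⁴ × 1.13 × 57.1 = 8.95×10⁻³ Pa/m
Isobar spacing: Δn = ΔP/|∂P/∂n| = 200 Pa / 8.95×10⁻³ Pa/m = 22353 m ≈ 22.4 km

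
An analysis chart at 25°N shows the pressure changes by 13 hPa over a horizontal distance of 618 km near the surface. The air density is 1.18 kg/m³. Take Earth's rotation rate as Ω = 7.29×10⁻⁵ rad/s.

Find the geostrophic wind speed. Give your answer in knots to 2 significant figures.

Coriolis parameter at 25°N:
f = 2Ω sin φ = 2 × 7.29×10⁻⁵ × sin 25° = 6.16×10⁻⁵ s⁻¹
Pressure gradient: |∂P/∂n| = 1300 Pa / 618000 m = 2.10×10⁻³ Pa/m
Geostrophic balance (pressure-gradient force = Coriolis force):
V_g = (1/(fρ)) |∂P/∂n| = 2.10×10⁻³ / (6.16×10⁻⁵ × 1.18) = 28.9 m/s
Converting: 28.9 m/s × 1.944 = 56 knots

56 knots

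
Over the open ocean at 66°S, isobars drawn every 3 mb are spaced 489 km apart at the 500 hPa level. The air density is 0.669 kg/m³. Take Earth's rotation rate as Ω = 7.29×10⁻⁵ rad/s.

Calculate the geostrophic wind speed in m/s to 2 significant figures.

Coriolis parameter at 66°S:
f = 2Ω sin φ = 2 × 7.29×10⁻⁵ × sin 66° = 1.33×10⁻⁴ s⁻¹
Pressure gradient: |∂P/∂n| = 300 Pa / 489000 m = 6.13×10⁻⁴ Pa/m
Geostrophic balance (pressure-gradient force = Coriolis force):
V_g = (1/(fρ)) |∂P/∂n| = 6.13×10⁻⁴ / (1.33×10⁻⁴ × 0.669) = 6.88 m/s

6.9 m/s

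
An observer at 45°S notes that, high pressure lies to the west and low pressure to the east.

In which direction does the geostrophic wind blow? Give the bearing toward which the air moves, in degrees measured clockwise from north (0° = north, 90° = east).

000°

The pressure-gradient force points toward the east (bearing 090°).
Geostrophic balance: in the Southern Hemisphere the Coriolis force deflects motion to the left, so the geostrophic wind blows 90° to the left of the pressure-gradient force (low pressure on the right).
Rotating 090° by 90° counterclockwise gives 000° — the wind blows toward the north.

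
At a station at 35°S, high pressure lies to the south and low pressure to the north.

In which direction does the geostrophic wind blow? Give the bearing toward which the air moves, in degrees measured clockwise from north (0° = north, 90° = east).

The pressure-gradient force points toward the north (bearing 000°).
Geostrophic balance: in the Southern Hemisphere the Coriolis force deflects motion to the left, so the geostrophic wind blows 90° to the left of the pressure-gradient force (low pressure on the right).
Rotating 000° by 90° counterclockwise gives 270° — the wind blows toward the west.

270°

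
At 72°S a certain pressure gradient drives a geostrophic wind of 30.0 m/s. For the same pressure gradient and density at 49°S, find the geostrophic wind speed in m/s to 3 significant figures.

37.8 m/s

With the same pressure gradient and density, V_g ∝ 1/f ∝ 1/sin φ.
V₂ = V₁ · sin φ₁ / sin φ₂ = 30.0 × sin 72° / sin 49°
V₂ = 30.0 × 0.9511/0.7547 = 37.8 m/s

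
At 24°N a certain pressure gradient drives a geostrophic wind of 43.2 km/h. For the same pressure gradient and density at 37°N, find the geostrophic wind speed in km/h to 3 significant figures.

29.2 km/h

With the same pressure gradient and density, V_g ∝ 1/f ∝ 1/sin φ.
V₂ = V₁ · sin φ₁ / sin φ₂ = 43.2 × sin 24° / sin 37°
V₂ = 43.2 × 0.4067/0.6018 = 29.2 km/h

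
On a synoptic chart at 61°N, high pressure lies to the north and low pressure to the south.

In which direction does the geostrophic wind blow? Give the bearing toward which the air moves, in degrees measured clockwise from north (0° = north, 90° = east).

The pressure-gradient force points toward the south (bearing 180°).
Geostrophic balance: in the Northern Hemisphere the Coriolis force deflects motion to the right, so the geostrophic wind blows 90° to the right of the pressure-gradient force (low pressure on the left).
Rotating 180° by 90° clockwise gives 270° — the wind blows toward the west.

270°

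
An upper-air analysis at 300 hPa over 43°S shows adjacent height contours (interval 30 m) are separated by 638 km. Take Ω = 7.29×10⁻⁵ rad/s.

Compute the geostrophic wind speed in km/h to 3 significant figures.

Coriolis parameter at 43°S:
f = 2Ω sin φ = 2 × 7.29×10⁻⁵ × sin 43° = 9.94×10⁻⁵ s⁻¹
Height gradient: |∂Z/∂n| = 30 m / 638000 m = 4.70×10⁻⁵
On a pressure surface, geostrophic balance gives V_g = (g/f)|∂Z/∂n|:
V_g = 9.81 × 4.70×10⁻⁵ / 9.94×10⁻⁵ = 4.64 m/s
Converting: 4.64 m/s × 3.6 = 16.7 km/h

16.7 km/h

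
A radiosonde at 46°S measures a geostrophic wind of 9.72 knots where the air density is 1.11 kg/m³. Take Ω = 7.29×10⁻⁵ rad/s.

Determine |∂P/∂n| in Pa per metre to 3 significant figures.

5.82×10⁻⁴ Pa/m

Coriolis parameter at 46°S:
f = 2Ω sin φ = 2 × 7.29×10⁻⁵ × sin 46° = 1.05×10⁻⁴ s⁻¹
Wind speed in SI: 9.72 knots = 5.00 m/s
Geostrophic balance rearranged: |∂P/∂n| = f ρ V_g
|∂P/∂n| = 1.05×10⁻⁴ × 1.11 × 5.00 = 5.82×10⁻⁴ Pa/m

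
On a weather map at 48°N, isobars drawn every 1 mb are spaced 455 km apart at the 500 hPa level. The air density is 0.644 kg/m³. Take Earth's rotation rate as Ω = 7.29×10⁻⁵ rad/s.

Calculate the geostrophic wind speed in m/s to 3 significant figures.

Coriolis parameter at 48°N:
f = 2Ω sin φ = 2 × 7.29×10⁻⁵ × sin 48° = 1.08×10⁻⁴ s⁻¹
Pressure gradient: |∂P/∂n| = 100 Pa / 455000 m = 2.20×10⁻⁴ Pa/m
Geostrophic balance (pressure-gradient force = Coriolis force):
V_g = (1/(fρ)) |∂P/∂n| = 2.20×10⁻⁴ / (1.08×10⁻⁴ × 0.644) = 3.15 m/s

3.15 m/s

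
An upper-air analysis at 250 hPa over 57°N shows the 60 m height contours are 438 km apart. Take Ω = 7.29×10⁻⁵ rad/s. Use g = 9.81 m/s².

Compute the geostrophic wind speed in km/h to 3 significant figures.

39.6 km/h

Coriolis parameter at 57°N:
f = 2Ω sin φ = 2 × 7.29×10⁻⁵ × sin 57° = 1.22×10⁻⁴ s⁻¹
Height gradient: |∂Z/∂n| = 60 m / 438000 m = 1.37×10⁻⁴
On a pressure surface, geostrophic balance gives V_g = (g/f)|∂Z/∂n|:
V_g = 9.81 × 1.37×10⁻⁴ / 1.22×10⁻⁴ = 11.0 m/s
Converting: 11.0 m/s × 3.6 = 39.6 km/h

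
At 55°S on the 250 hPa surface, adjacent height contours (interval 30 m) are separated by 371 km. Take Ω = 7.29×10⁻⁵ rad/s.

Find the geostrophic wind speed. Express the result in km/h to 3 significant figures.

23.9 km/h

Coriolis parameter at 55°S:
f = 2Ω sin φ = 2 × 7.29×10⁻⁵ × sin 55° = 1.19×10⁻⁴ s⁻¹
Height gradient: |∂Z/∂n| = 30 m / 371000 m = 8.09×10⁻⁵
On a pressure surface, geostrophic balance gives V_g = (g/f)|∂Z/∂n|:
V_g = 9.81 × 8.09×10⁻⁵ / 1.19×10⁻⁴ = 6.64 m/s
Converting: 6.64 m/s × 3.6 = 23.9 km/h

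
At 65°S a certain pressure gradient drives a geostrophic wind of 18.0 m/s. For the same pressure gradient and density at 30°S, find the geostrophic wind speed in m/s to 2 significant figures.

With the same pressure gradient and density, V_g ∝ 1/f ∝ 1/sin φ.
V₂ = V₁ · sin φ₁ / sin φ₂ = 18.0 × sin 65° / sin 30°
V₂ = 18.0 × 0.9063/0.5000 = 33 m/s

33 m/s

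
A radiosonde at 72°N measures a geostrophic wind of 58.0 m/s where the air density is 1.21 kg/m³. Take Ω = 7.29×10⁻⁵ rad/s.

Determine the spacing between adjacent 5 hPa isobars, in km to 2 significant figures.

51 km

Coriolis parameter at 72°N:
f = 2Ω sin φ = 2 × 7.29×10⁻⁵ × sin 72° = 1.39×10⁻⁴ s⁻¹
Geostrophic balance rearranged: |∂P/∂n| = f ρ V_g
|∂P/∂n| = 1.39×10⁻⁴ × 1.21 × 58.0 = 9.73×10⁻³ Pa/m
Isobar spacing: Δn = ΔP/|∂P/∂n| = 500 Pa / 9.73×10⁻³ Pa/m = 51380 m ≈ 51 km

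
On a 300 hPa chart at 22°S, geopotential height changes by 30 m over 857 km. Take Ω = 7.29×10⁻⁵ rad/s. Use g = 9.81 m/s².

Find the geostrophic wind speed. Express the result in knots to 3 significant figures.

12.2 knots

Coriolis parameter at 22°S:
f = 2Ω sin φ = 2 × 7.29×10⁻⁵ × sin 22° = 5.46×10⁻⁵ s⁻¹
Height gradient: |∂Z/∂n| = 30 m / 857000 m = 3.50×10⁻⁵
On a pressure surface, geostrophic balance gives V_g = (g/f)|∂Z/∂n|:
V_g = 9.81 × 3.50×10⁻⁵ / 5.46×10⁻⁵ = 6.29 m/s
Converting: 6.29 m/s × 1.944 = 12.2 knots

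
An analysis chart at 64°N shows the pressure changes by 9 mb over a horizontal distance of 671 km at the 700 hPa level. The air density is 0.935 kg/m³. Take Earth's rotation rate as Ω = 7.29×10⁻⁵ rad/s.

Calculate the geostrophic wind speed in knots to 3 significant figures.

21.3 knots

Coriolis parameter at 64°N:
f = 2Ω sin φ = 2 × 7.29×10⁻⁵ × sin 64° = 1.31×10⁻⁴ s⁻¹
Pressure gradient: |∂P/∂n| = 900 Pa / 671000 m = 1.34×10⁻³ Pa/m
Geostrophic balance (pressure-gradient force = Coriolis force):
V_g = (1/(fρ)) |∂P/∂n| = 1.34×10⁻³ / (1.31×10⁻⁴ × 0.935) = 10.9 m/s
Converting: 10.9 m/s × 1.944 = 21.3 knots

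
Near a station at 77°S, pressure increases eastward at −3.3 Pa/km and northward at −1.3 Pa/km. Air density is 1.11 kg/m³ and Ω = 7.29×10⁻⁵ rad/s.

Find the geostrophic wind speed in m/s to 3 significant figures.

Coriolis parameter at 77°S:
f = 2Ω sin φ = 2 × 7.29×10⁻⁵ × sin 77° = 1.42×10⁻⁴ s⁻¹
In the Southern Hemisphere f is negative: f = −1.42×10⁻⁴ s⁻¹.
Component geostrophic relations (x east, y north):
u_g = −(1/(fρ)) ∂P/∂y,  v_g = (1/(fρ)) ∂P/∂x
u_g = −(−1.3×10⁻³)/(−1.42×10⁻⁴ × 1.11) = −8.24 m/s;  v_g = (−3.3×10⁻³)/(−1.42×10⁻⁴ × 1.11) = 20.9 m/s
|V_g| = √(u_g² + v_g²) = 22.5 m/s

22.5 m/s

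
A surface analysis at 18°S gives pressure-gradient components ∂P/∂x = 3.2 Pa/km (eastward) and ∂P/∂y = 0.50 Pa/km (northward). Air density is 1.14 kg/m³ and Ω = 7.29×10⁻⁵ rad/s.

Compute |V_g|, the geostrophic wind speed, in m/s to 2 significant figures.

63 m/s

Coriolis parameter at 18°S:
f = 2Ω sin φ = 2 × 7.29×10⁻⁵ × sin 18° = 4.51×10⁻⁵ s⁻¹
In the Southern Hemisphere f is negative: f = −4.51×10⁻⁵ s⁻¹.
Component geostrophic relations (x east, y north):
u_g = −(1/(fρ)) ∂P/∂y,  v_g = (1/(fρ)) ∂P/∂x
u_g = −(0.50×10⁻³)/(−4.51×10⁻⁵ × 1.14) = 9.73 m/s;  v_g = (3.2×10⁻³)/(−4.51×10⁻⁵ × 1.14) = −62.3 m/s
|V_g| = √(u_g² + v_g²) = 63.1 m/s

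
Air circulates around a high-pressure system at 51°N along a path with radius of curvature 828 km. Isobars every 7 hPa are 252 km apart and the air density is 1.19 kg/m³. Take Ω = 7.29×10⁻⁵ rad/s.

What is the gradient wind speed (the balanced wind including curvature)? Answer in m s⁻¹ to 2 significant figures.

Coriolis parameter at 51°N:
f = 2Ω sin φ = 2 × 7.29×10⁻⁵ × sin 51° = 1.13×10⁻⁴ s⁻¹
Pressure gradient: |∂P/∂n| = 700 Pa / 252000 m = 2.78×10⁻³ Pa/m
Geostrophic speed: V_g = |∂P/∂n|/(fρ) = 2.78×10⁻³/(1.13×10⁻⁴ × 1.19) = 20.6 m/s
Around a high, pressure-gradient force acts outward with centrifugal, so Coriolis balances both:
fV = (1/ρ)|∂P/∂n| + V²/R  →  V² − fR·V + fR·V_g = 0
With fR = 1.13×10⁻⁴ × 828×10³ m = 93.8 m/s:
V = [fR − √((fR)² − 4 fR V_g)]/2 = [93.8 − √(93.8² − 4×93.8×20.6)]/2 = 30.5 m/s
Supergeostrophic (V > V_g = 20.6 m/s), as expected around a high.

31 m s⁻¹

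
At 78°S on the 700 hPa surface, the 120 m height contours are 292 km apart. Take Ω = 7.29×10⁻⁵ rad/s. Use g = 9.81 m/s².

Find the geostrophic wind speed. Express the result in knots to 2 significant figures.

55 knots

Coriolis parameter at 78°S:
f = 2Ω sin φ = 2 × 7.29×10⁻⁵ × sin 78° = 1.43×10⁻⁴ s⁻¹
Height gradient: |∂Z/∂n| = 120 m / 292000 m = 4.11×10⁻⁴
On a pressure surface, geostrophic balance gives V_g = (g/f)|∂Z/∂n|:
V_g = 9.81 × 4.11×10⁻⁴ / 1.43×10⁻⁴ = 28.3 m/s
Converting: 28.3 m/s × 1.944 = 55 knots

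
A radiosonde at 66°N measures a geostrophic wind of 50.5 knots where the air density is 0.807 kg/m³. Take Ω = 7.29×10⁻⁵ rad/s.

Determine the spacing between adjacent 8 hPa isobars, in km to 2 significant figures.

Coriolis parameter at 66°N:
f = 2Ω sin φ = 2 × 7.29×10⁻⁵ × sin 66° = 1.33×10⁻⁴ s⁻¹
Wind speed in SI: 50.5 knots = 26.0 m/s
Geostrophic balance rearranged: |∂P/∂n| = f ρ V_g
|∂P/∂n| = 1.33×10⁻⁴ × 0.807 × 26.0 = 2.79×10⁻³ Pa/m
Isobar spacing: Δn = ΔP/|∂P/∂n| = 800 Pa / 2.79×10⁻³ Pa/m = 286483 m ≈ 290 km

290 km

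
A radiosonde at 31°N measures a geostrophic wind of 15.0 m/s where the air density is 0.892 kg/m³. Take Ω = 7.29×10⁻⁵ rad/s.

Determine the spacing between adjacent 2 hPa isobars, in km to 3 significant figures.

Coriolis parameter at 31°N:
f = 2Ω sin φ = 2 × 7.29×10⁻⁵ × sin 31° = 7.51×10⁻⁵ s⁻¹
Geostrophic balance rearranged: |∂P/∂n| = f ρ V_g
|∂P/∂n| = 7.51×10⁻⁵ × 0.892 × 15.0 = 1.00×10⁻³ Pa/m
Isobar spacing: Δn = ΔP/|∂P/∂n| = 200 Pa / 1.00×10⁻³ Pa/m = 199057 m ≈ 199 km

199 km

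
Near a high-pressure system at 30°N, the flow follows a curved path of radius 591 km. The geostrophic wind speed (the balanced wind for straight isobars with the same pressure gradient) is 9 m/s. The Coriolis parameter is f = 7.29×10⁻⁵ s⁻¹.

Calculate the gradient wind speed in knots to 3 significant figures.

Around a high, pressure-gradient force acts outward with centrifugal, so Coriolis balances both:
fV = (1/ρ)|∂P/∂n| + V²/R  →  V² − fR·V + fR·V_g = 0
With fR = 7.29×10⁻⁵ × 591×10³ m = 43.1 m/s:
V = [fR − √((fR)² − 4 fR V_g)]/2 = [43.1 − √(43.1² − 4×43.1×9)]/2 = 12.8 m/s
Supergeostrophic (V > V_g = 9 m/s), as expected around a high.
Converting: 12.8 m/s × 1.944 = 24.9 knots

24.9 knots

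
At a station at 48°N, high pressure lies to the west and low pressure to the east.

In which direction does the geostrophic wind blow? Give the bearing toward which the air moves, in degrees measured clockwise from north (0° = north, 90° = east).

180°

The pressure-gradient force points toward the east (bearing 090°).
Geostrophic balance: in the Northern Hemisphere the Coriolis force deflects motion to the right, so the geostrophic wind blows 90° to the right of the pressure-gradient force (low pressure on the left).
Rotating 090° by 90° clockwise gives 180° — the wind blows toward the south.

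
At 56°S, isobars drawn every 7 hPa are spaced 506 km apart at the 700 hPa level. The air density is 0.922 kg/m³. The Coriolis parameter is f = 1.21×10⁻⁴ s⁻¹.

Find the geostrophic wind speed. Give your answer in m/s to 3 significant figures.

Pressure gradient: |∂P/∂n| = 700 Pa / 506000 m = 1.38×10⁻³ Pa/m
Geostrophic balance (pressure-gradient force = Coriolis force):
V_g = (1/(fρ)) |∂P/∂n| = 1.38×10⁻³ / (1.21×10⁻⁴ × 0.922) = 12.4 m/s

12.4 m/s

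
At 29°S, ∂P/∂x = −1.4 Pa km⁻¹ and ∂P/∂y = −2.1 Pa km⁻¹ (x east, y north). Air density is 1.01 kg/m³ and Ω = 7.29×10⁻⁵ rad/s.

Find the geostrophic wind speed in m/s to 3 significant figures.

35.4 m/s

Coriolis parameter at 29°S:
f = 2Ω sin φ = 2 × 7.29×10⁻⁵ × sin 29° = 7.07×10⁻⁵ s⁻¹
In the Southern Hemisphere f is negative: f = −7.07×10⁻⁵ s⁻¹.
Component geostrophic relations (x east, y north):
u_g = −(1/(fρ)) ∂P/∂y,  v_g = (1/(fρ)) ∂P/∂x
u_g = −(−2.1×10⁻³)/(−7.07×10⁻⁵ × 1.01) = −29.4 m/s;  v_g = (−1.4×10⁻³)/(−7.07×10⁻⁵ × 1.01) = 19.6 m/s
|V_g| = √(u_g² + v_g²) = 35.4 m/s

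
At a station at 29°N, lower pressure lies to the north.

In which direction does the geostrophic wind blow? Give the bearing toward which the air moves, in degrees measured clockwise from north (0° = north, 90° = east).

090°

The pressure-gradient force points toward the north (bearing 000°).
Geostrophic balance: in the Northern Hemisphere the Coriolis force deflects motion to the right, so the geostrophic wind blows 90° to the right of the pressure-gradient force (low pressure on the left).
Rotating 000° by 90° clockwise gives 090° — the wind blows toward the east.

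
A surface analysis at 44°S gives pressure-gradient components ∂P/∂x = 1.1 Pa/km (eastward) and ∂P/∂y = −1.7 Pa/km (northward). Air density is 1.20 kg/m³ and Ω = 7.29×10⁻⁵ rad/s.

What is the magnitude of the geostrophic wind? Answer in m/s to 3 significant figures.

Coriolis parameter at 44°S:
f = 2Ω sin φ = 2 × 7.29×10⁻⁵ × sin 44° = 1.01×10⁻⁴ s⁻¹
In the Southern Hemisphere f is negative: f = −1.01×10⁻⁴ s⁻¹.
Component geostrophic relations (x east, y north):
u_g = −(1/(fρ)) ∂P/∂y,  v_g = (1/(fρ)) ∂P/∂x
u_g = −(−1.7×10⁻³)/(−1.01×10⁻⁴ × 1.20) = −14.0 m/s;  v_g = (1.1×10⁻³)/(−1.01×10⁻⁴ × 1.20) = −9.05 m/s
|V_g| = √(u_g² + v_g²) = 16.7 m/s

16.7 m/s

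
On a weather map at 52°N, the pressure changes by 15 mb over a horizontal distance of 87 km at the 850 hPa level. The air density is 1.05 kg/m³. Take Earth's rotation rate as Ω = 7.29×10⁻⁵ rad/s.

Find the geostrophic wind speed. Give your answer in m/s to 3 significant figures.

143 m/s

Coriolis parameter at 52°N:
f = 2Ω sin φ = 2 × 7.29×10⁻⁵ × sin 52° = 1.15×10⁻⁴ s⁻¹
Pressure gradient: |∂P/∂n| = 1500 Pa / 87000 m = 1.72×10⁻² Pa/m
Geostrophic balance (pressure-gradient force = Coriolis force):
V_g = (1/(fρ)) |∂P/∂n| = 1.72×10⁻² / (1.15×10⁻⁴ × 1.05) = 143 m/s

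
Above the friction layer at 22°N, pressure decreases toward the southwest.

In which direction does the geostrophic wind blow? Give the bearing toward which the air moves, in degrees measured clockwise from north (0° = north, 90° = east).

The pressure-gradient force points toward the southwest (bearing 225°).
Geostrophic balance: in the Northern Hemisphere the Coriolis force deflects motion to the right, so the geostrophic wind blows 90° to the right of the pressure-gradient force (low pressure on the left).
Rotating 225° by 90° clockwise gives 315° — the wind blows toward the northwest.

315°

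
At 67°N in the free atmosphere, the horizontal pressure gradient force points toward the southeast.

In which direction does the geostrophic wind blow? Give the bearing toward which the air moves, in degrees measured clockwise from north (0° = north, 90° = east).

The pressure-gradient force points toward the southeast (bearing 135°).
Geostrophic balance: in the Northern Hemisphere the Coriolis force deflects motion to the right, so the geostrophic wind blows 90° to the right of the pressure-gradient force (low pressure on the left).
Rotating 135° by 90° clockwise gives 225° — the wind blows toward the southwest.

225°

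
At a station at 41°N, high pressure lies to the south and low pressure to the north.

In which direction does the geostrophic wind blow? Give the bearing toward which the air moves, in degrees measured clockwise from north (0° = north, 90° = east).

The pressure-gradient force points toward the north (bearing 000°).
Geostrophic balance: in the Northern Hemisphere the Coriolis force deflects motion to the right, so the geostrophic wind blows 90° to the right of the pressure-gradient force (low pressure on the left).
Rotating 000° by 90° clockwise gives 090° — the wind blows toward the east.

090°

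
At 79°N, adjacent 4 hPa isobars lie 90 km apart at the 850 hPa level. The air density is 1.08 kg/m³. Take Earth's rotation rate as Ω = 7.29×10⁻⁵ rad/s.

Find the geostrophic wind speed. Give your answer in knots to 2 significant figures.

Coriolis parameter at 79°N:
f = 2Ω sin φ = 2 × 7.29×10⁻⁵ × sin 79° = 1.43×10⁻⁴ s⁻¹
Pressure gradient: |∂P/∂n| = 400 Pa / 90000 m = 4.44×10⁻³ Pa/m
Geostrophic balance (pressure-gradient force = Coriolis force):
V_g = (1/(fρ)) |∂P/∂n| = 4.44×10⁻³ / (1.43×10⁻⁴ × 1.08) = 28.8 m/s
Converting: 28.8 m/s × 1.944 = 56 knots

56 knots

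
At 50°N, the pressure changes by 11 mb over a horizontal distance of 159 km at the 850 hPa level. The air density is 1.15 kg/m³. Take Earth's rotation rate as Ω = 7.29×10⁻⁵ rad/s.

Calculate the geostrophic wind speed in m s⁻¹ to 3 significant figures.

53.9 m s⁻¹

Coriolis parameter at 50°N:
f = 2Ω sin φ = 2 × 7.29×10⁻⁵ × sin 50° = 1.12×10⁻⁴ s⁻¹
Pressure gradient: |∂P/∂n| = 1100 Pa / 159000 m = 6.92×10⁻³ Pa/m
Geostrophic balance (pressure-gradient force = Coriolis force):
V_g = (1/(fρ)) |∂P/∂n| = 6.92×10⁻³ / (1.12×10⁻⁴ × 1.15) = 53.9 m/s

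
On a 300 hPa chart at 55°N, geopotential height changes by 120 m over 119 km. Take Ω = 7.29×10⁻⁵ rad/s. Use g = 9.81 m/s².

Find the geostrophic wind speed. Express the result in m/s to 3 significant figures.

Coriolis parameter at 55°N:
f = 2Ω sin φ = 2 × 7.29×10⁻⁵ × sin 55° = 1.19×10⁻⁴ s⁻¹
Height gradient: |∂Z/∂n| = 120 m / 119000 m = 1.01×10⁻³
On a pressure surface, geostrophic balance gives V_g = (g/f)|∂Z/∂n|:
V_g = 9.81 × 1.01×10⁻³ / 1.19×10⁻⁴ = 82.8 m/s

82.8 m/s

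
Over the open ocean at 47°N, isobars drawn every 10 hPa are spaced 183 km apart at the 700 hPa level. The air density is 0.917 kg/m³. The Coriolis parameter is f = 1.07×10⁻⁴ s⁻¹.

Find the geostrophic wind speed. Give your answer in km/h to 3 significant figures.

200 km/h

Pressure gradient: |∂P/∂n| = 1000 Pa / 183000 m = 5.46×10⁻³ Pa/m
Geostrophic balance (pressure-gradient force = Coriolis force):
V_g = (1/(fρ)) |∂P/∂n| = 5.46×10⁻³ / (1.07×10⁻⁴ × 0.917) = 55.7 m/s
Converting: 55.7 m/s × 3.6 = 200 km/h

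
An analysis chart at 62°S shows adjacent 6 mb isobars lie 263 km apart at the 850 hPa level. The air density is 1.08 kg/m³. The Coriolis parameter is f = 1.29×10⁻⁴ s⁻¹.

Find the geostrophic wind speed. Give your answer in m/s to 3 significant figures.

Pressure gradient: |∂P/∂n| = 600 Pa / 263000 m = 2.28×10⁻³ Pa/m
Geostrophic balance (pressure-gradient force = Coriolis force):
V_g = (1/(fρ)) |∂P/∂n| = 2.28×10⁻³ / (1.29×10⁻⁴ × 1.08) = 16.4 m/s

16.4 m/s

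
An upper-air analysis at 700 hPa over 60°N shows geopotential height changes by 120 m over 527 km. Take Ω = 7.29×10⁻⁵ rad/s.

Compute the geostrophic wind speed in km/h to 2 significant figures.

Coriolis parameter at 60°N:
f = 2Ω sin φ = 2 × 7.29×10⁻⁵ × sin 60° = 1.26×10⁻⁴ s⁻¹
Height gradient: |∂Z/∂n| = 120 m / 527000 m = 2.28×10⁻⁴
On a pressure surface, geostrophic balance gives V_g = (g/f)|∂Z/∂n|:
V_g = 9.81 × 2.28×10⁻⁴ / 1.26×10⁻⁴ = 17.7 m/s
Converting: 17.7 m/s × 3.6 = 64 km/h

64 km/h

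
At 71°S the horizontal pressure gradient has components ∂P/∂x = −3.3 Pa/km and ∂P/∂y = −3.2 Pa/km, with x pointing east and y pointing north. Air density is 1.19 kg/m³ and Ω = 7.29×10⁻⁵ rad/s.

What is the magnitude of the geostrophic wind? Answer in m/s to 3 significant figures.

Coriolis parameter at 71°S:
f = 2Ω sin φ = 2 × 7.29×10⁻⁵ × sin 71° = 1.38×10⁻⁴ s⁻¹
In the Southern Hemisphere f is negative: f = −1.38×10⁻⁴ s⁻¹.
Component geostrophic relations (x east, y north):
u_g = −(1/(fρ)) ∂P/∂y,  v_g = (1/(fρ)) ∂P/∂x
u_g = −(−3.2×10⁻³)/(−1.38×10⁻⁴ × 1.19) = −19.5 m/s;  v_g = (−3.3×10⁻³)/(−1.38×10⁻⁴ × 1.19) = 20.1 m/s
|V_g| = √(u_g² + v_g²) = 28.0 m/s

28.0 m/s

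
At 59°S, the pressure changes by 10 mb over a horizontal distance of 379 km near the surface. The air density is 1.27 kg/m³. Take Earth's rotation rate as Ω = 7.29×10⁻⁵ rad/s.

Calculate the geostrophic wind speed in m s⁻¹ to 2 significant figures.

17 m s⁻¹

Coriolis parameter at 59°S:
f = 2Ω sin φ = 2 × 7.29×10⁻⁵ × sin 59° = 1.25×10⁻⁴ s⁻¹
Pressure gradient: |∂P/∂n| = 1000 Pa / 379000 m = 2.64×10⁻³ Pa/m
Geostrophic balance (pressure-gradient force = Coriolis force):
V_g = (1/(fρ)) |∂P/∂n| = 2.64×10⁻³ / (1.25×10⁻⁴ × 1.27) = 16.6 m/s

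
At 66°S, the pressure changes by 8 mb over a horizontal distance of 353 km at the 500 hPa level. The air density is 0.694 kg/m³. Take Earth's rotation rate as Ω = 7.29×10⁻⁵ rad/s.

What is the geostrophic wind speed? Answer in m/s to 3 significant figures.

24.5 m/s

Coriolis parameter at 66°S:
f = 2Ω sin φ = 2 × 7.29×10⁻⁵ × sin 66° = 1.33×10⁻⁴ s⁻¹
Pressure gradient: |∂P/∂n| = 800 Pa / 353000 m = 2.27×10⁻³ Pa/m
Geostrophic balance (pressure-gradient force = Coriolis force):
V_g = (1/(fρ)) |∂P/∂n| = 2.27×10⁻³ / (1.33×10⁻⁴ × 0.694) = 24.5 m/s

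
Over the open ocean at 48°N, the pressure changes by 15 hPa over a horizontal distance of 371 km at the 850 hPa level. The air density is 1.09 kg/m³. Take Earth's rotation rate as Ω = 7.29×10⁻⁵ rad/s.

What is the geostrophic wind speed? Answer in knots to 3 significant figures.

Coriolis parameter at 48°N:
f = 2Ω sin φ = 2 × 7.29×10⁻⁵ × sin 48° = 1.08×10⁻⁴ s⁻¹
Pressure gradient: |∂P/∂n| = 1500 Pa / 371000 m = 4.04×10⁻³ Pa/m
Geostrophic balance (pressure-gradient force = Coriolis force):
V_g = (1/(fρ)) |∂P/∂n| = 4.04×10⁻³ / (1.08×10⁻⁴ × 1.09) = 34.2 m/s
Converting: 34.2 m/s × 1.944 = 66.5 knots

66.5 knots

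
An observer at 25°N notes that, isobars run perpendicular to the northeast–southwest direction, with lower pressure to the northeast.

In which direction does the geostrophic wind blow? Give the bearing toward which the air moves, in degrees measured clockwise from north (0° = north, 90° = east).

The pressure-gradient force points toward the northeast (bearing 045°).
Geostrophic balance: in the Northern Hemisphere the Coriolis force deflects motion to the right, so the geostrophic wind blows 90° to the right of the pressure-gradient force (low pressure on the left).
Rotating 045° by 90° clockwise gives 135° — the wind blows toward the southeast.

135°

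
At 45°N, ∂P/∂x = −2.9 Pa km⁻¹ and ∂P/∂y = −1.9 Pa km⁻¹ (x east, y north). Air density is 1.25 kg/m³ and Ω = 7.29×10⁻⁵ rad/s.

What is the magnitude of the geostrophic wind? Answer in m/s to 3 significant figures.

26.9 m/s

Coriolis parameter at 45°N:
f = 2Ω sin φ = 2 × 7.29×10⁻⁵ × sin 45° = 1.03×10⁻⁴ s⁻¹
Component geostrophic relations (x east, y north):
u_g = −(1/(fρ)) ∂P/∂y,  v_g = (1/(fρ)) ∂P/∂x
u_g = −(−1.9×10⁻³)/(1.03×10⁻⁴ × 1.25) = 14.7 m/s;  v_g = (−2.9×10⁻³)/(1.03×10⁻⁴ × 1.25) = −22.5 m/s
|V_g| = √(u_g² + v_g²) = 26.9 m/s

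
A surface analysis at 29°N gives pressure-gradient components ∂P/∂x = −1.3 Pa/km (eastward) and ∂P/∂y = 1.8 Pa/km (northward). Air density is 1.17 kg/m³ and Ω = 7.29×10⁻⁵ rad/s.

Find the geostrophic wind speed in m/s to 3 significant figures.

Coriolis parameter at 29°N:
f = 2Ω sin φ = 2 × 7.29×10⁻⁵ × sin 29° = 7.07×10⁻⁵ s⁻¹
Component geostrophic relations (x east, y north):
u_g = −(1/(fρ)) ∂P/∂y,  v_g = (1/(fρ)) ∂P/∂x
u_g = −(1.8×10⁻³)/(7.07×10⁻⁵ × 1.17) = −21.8 m/s;  v_g = (−1.3×10⁻³)/(7.07×10⁻⁵ × 1.17) = −15.7 m/s
|V_g| = √(u_g² + v_g²) = 26.8 m/s

26.8 m/s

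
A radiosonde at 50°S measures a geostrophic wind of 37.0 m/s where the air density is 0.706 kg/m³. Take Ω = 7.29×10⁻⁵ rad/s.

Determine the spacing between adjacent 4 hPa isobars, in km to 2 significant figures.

Coriolis parameter at 50°S:
f = 2Ω sin φ = 2 × 7.29×10⁻⁵ × sin 50° = 1.12×10⁻⁴ s⁻¹
Geostrophic balance rearranged: |∂P/∂n| = f ρ V_g
|∂P/∂n| = 1.12×10⁻⁴ × 0.706 × 37.0 = 2.92×10⁻³ Pa/m
Isobar spacing: Δn = ΔP/|∂P/∂n| = 400 Pa / 2.92×10⁻³ Pa/m = 137101 m ≈ 140 km

140 km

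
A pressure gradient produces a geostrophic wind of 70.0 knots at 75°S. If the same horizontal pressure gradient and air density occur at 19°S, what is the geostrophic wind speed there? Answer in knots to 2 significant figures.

210 knots

With the same pressure gradient and density, V_g ∝ 1/f ∝ 1/sin φ.
V₂ = V₁ · sin φ₁ / sin φ₂ = 70.0 × sin 75° / sin 19°
V₂ = 70.0 × 0.9659/0.3256 = 210 knots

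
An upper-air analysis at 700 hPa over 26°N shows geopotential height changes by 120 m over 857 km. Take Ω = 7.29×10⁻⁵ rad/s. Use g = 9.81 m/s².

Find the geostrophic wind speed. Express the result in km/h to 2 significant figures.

Coriolis parameter at 26°N:
f = 2Ω sin φ = 2 × 7.29×10⁻⁵ × sin 26° = 6.39×10⁻⁵ s⁻¹
Height gradient: |∂Z/∂n| = 120 m / 857000 m = 1.40×10⁻⁴
On a pressure surface, geostrophic balance gives V_g = (g/f)|∂Z/∂n|:
V_g = 9.81 × 1.40×10⁻⁴ / 6.39×10⁻⁵ = 21.5 m/s
Converting: 21.5 m/s × 3.6 = 77 km/h

77 km/h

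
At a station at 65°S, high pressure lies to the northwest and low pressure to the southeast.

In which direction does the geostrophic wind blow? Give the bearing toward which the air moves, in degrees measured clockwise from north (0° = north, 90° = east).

The pressure-gradient force points toward the southeast (bearing 135°).
Geostrophic balance: in the Southern Hemisphere the Coriolis force deflects motion to the left, so the geostrophic wind blows 90° to the left of the pressure-gradient force (low pressure on the right).
Rotating 135° by 90° counterclockwise gives 045° — the wind blows toward the northeast.

045°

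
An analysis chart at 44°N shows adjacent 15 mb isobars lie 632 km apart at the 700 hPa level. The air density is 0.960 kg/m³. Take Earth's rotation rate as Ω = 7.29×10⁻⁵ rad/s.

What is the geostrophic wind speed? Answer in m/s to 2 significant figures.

Coriolis parameter at 44°N:
f = 2Ω sin φ = 2 × 7.29×10⁻⁵ × sin 44° = 1.01×10⁻⁴ s⁻¹
Pressure gradient: |∂P/∂n| = 1500 Pa / 632000 m = 2.37×10⁻³ Pa/m
Geostrophic balance (pressure-gradient force = Coriolis force):
V_g = (1/(fρ)) |∂P/∂n| = 2.37×10⁻³ / (1.01×10⁻⁴ × 0.960) = 24.4 m/s

24 m/s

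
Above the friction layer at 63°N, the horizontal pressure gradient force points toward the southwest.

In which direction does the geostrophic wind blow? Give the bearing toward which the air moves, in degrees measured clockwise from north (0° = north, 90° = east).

315°

The pressure-gradient force points toward the southwest (bearing 225°).
Geostrophic balance: in the Northern Hemisphere the Coriolis force deflects motion to the right, so the geostrophic wind blows 90° to the right of the pressure-gradient force (low pressure on the left).
Rotating 225° by 90° clockwise gives 315° — the wind blows toward the northwest.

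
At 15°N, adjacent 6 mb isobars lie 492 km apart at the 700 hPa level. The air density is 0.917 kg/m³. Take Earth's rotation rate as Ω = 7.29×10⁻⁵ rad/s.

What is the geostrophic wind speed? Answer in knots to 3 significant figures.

Coriolis parameter at 15°N:
f = 2Ω sin φ = 2 × 7.29×10⁻⁵ × sin 15° = 3.77×10⁻⁵ s⁻¹
Pressure gradient: |∂P/∂n| = 600 Pa / 492000 m = 1.22×10⁻³ Pa/m
Geostrophic balance (pressure-gradient force = Coriolis force):
V_g = (1/(fρ)) |∂P/∂n| = 1.22×10⁻³ / (3.77×10⁻⁵ × 0.917) = 35.2 m/s
Converting: 35.2 m/s × 1.944 = 68.5 knots

68.5 knots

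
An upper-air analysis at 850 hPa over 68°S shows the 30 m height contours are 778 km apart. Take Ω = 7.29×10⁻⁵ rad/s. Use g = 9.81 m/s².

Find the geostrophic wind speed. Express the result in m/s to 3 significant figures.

2.80 m/s

Coriolis parameter at 68°S:
f = 2Ω sin φ = 2 × 7.29×10⁻⁵ × sin 68° = 1.35×10⁻⁴ s⁻¹
Height gradient: |∂Z/∂n| = 30 m / 778000 m = 3.86×10⁻⁵
On a pressure surface, geostrophic balance gives V_g = (g/f)|∂Z/∂n|:
V_g = 9.81 × 3.86×10⁻⁵ / 1.35×10⁻⁴ = 2.80 m/s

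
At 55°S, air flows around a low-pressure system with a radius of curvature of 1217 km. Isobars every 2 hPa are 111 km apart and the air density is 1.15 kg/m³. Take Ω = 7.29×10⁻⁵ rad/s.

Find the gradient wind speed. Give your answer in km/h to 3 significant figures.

Coriolis parameter at 55°S:
f = 2Ω sin φ = 2 × 7.29×10⁻⁵ × sin 55° = 1.19×10⁻⁴ s⁻¹
Pressure gradient: |∂P/∂n| = 200 Pa / 111000 m = 1.80×10⁻³ Pa/m
Geostrophic speed: V_g = |∂P/∂n|/(fρ) = 1.80×10⁻³/(1.19×10⁻⁴ × 1.15) = 13.1 m/s
Around a low, centrifugal force acts outward with Coriolis, so pressure-gradient force balances both:
(1/ρ)|∂P/∂n| = fV + V²/R  →  V² + fR·V − fR·V_g = 0
With fR = 1.19×10⁻⁴ × 1217×10³ m = 145 m/s:
V = [−fR + √((fR)² + 4 fR V_g)]/2 = [−145 + √(145² + 4×145×13.1)]/2 = 12.1 m/s
Subgeostrophic (V < V_g = 13.1 m/s), as expected around a low.
Converting: 12.1 m/s × 3.6 = 43.6 km/h

43.6 km/h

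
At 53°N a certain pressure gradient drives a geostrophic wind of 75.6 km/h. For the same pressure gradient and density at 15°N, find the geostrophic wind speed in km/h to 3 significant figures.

233 km/h

With the same pressure gradient and density, V_g ∝ 1/f ∝ 1/sin φ.
V₂ = V₁ · sin φ₁ / sin φ₂ = 75.6 × sin 53° / sin 15°
V₂ = 75.6 × 0.7986/0.2588 = 233 km/h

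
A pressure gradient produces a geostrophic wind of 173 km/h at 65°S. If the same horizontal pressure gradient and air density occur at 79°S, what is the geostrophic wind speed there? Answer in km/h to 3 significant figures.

160 km/h

With the same pressure gradient and density, V_g ∝ 1/f ∝ 1/sin φ.
V₂ = V₁ · sin φ₁ / sin φ₂ = 173 × sin 65° / sin 79°
V₂ = 173 × 0.9063/0.9816 = 160 km/h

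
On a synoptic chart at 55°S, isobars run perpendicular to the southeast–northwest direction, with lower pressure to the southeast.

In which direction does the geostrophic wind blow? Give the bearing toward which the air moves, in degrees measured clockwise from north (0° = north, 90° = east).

045°

The pressure-gradient force points toward the southeast (bearing 135°).
Geostrophic balance: in the Southern Hemisphere the Coriolis force deflects motion to the left, so the geostrophic wind blows 90° to the left of the pressure-gradient force (low pressure on the right).
Rotating 135° by 90° counterclockwise gives 045° — the wind blows toward the northeast.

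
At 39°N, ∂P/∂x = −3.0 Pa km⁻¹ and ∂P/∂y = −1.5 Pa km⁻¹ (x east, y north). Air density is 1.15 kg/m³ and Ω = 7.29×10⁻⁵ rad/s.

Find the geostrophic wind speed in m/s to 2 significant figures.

32 m/s

Coriolis parameter at 39°N:
f = 2Ω sin φ = 2 × 7.29×10⁻⁵ × sin 39° = 9.18×10⁻⁵ s⁻¹
Component geostrophic relations (x east, y north):
u_g = −(1/(fρ)) ∂P/∂y,  v_g = (1/(fρ)) ∂P/∂x
u_g = −(−1.5×10⁻³)/(9.18×10⁻⁵ × 1.15) = 14.2 m/s;  v_g = (−3.0×10⁻³)/(9.18×10⁻⁵ × 1.15) = −28.4 m/s
|V_g| = √(u_g² + v_g²) = 31.8 m/s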